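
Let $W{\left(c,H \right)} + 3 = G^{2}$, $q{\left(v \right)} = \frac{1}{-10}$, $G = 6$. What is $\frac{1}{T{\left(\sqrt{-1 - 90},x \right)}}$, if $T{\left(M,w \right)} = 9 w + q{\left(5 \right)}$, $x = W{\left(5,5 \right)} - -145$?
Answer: $\frac{10}{16019} \approx 0.00062426$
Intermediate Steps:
$q{\left(v \right)} = - \frac{1}{10}$
$W{\left(c,H \right)} = 33$ ($W{\left(c,H \right)} = -3 + 6^{2} = -3 + 36 = 33$)
$x = 178$ ($x = 33 - -145 = 33 + 145 = 178$)
$T{\left(M,w \right)} = - \frac{1}{10} + 9 w$ ($T{\left(M,w \right)} = 9 w - \frac{1}{10} = - \frac{1}{10} + 9 w$)
$\frac{1}{T{\left(\sqrt{-1 - 90},x \right)}} = \frac{1}{- \frac{1}{10} + 9 \cdot 178} = \frac{1}{- \frac{1}{10} + 1602} = \frac{1}{\frac{16019}{10}} = \frac{10}{16019}$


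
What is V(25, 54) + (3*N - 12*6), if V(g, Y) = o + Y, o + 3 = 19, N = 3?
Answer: 7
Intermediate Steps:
o = 16 (o = -3 + 19 = 16)
V(g, Y) = 16 + Y
V(25, 54) + (3*N - 12*6) = (16 + 54) + (3*3 - 12*6) = 70 + (9 - 72) = 70 - 63 = 7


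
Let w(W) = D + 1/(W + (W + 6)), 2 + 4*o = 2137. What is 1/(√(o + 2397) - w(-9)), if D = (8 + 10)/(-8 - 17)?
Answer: -72300/263709419 + 45000*√11723/263709419 ≈ 0.018202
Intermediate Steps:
o = 2135/4 (o = -½ + (¼)*2137 = -½ + 2137/4 = 2135/4 ≈ 533.75)
D = -18/25 (D = 18/(-25) = 18*(-1/25) = -18/25 ≈ -0.72000)
w(W) = -18/25 + 1/(6 + 2*W) (w(W) = -18/25 + 1/(W + (W + 6)) = -18/25 + 1/(W + (6 + W)) = -18/25 + 1/(6 + 2*W))
1/(√(o + 2397) - w(-9)) = 1/(√(2135/4 + 2397) - (-83 - 36*(-9))/(50*(3 - 9))) = 1/(√(11723/4) - (-83 + 324)/(50*(-6))) = 1/(√11723/2 - (-1)*241/(50*6)) = 1/(√11723/2 - 1*(-241/300)) = 1/(√11723/2 + 241/300) = 1/(241/300 + √11723/2)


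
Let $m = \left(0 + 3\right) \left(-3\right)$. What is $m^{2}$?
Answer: $81$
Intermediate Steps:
$m = -9$ ($m = 3 \left(-3\right) = -9$)
$m^{2} = \left(-9\right)^{2} = 81$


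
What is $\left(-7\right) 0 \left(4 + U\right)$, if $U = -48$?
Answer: $0$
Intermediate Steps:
$\left(-7\right) 0 \left(4 + U\right) = \left(-7\right) 0 \left(4 - 48\right) = 0 \left(-44\right) = 0$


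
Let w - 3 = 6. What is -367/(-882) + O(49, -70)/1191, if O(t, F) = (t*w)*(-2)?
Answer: -113609/350154 ≈ -0.32445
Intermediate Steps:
w = 9 (w = 3 + 6 = 9)
O(t, F) = -18*t (O(t, F) = (t*9)*(-2) = (9*t)*(-2) = -18*t)
-367/(-882) + O(49, -70)/1191 = -367/(-882) - 18*49/1191 = -367*(-1/882) - 882*1/1191 = 367/882 - 294/397 = -113609/350154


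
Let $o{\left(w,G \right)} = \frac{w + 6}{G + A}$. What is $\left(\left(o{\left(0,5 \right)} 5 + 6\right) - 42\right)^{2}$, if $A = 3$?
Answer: $\frac{16641}{16} \approx 1040.1$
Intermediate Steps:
$o{\left(w,G \right)} = \frac{6 + w}{3 + G}$ ($o{\left(w,G \right)} = \frac{w + 6}{G + 3} = \frac{6 + w}{3 + G}$)
$\left(\left(o{\left(0,5 \right)} 5 + 6\right) - 42\right)^{2} = \left(\left(\frac{6 + 0}{3 + 5} \cdot 5 + 6\right) - 42\right)^{2} = \left(\left(\frac{1}{8} \cdot 6 \cdot 5 + 6\right) - 42\right)^{2} = \left(\left(\frac{3}{4} \cdot 5 + 6\right) - 42\right)^{2} = \left(\left(\frac{15}{4} + 6\right) - 42\right)^{2} = \left(\frac{39}{4} - 42\right)^{2} = \left(- \frac{129}{4}\right)^{2} = \frac{16641}{16}$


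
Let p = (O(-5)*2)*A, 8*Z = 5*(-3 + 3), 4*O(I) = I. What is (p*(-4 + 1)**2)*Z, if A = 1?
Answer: 0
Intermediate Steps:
O(I) = I/4
Z = 0 (Z = (5*(-3 + 3))/8 = (5*0)/8 = (1/8)*0 = 0)
p = -5/2 (p = (((1/4)*(-5))*2)*1 = -5/4*2*1 = -5/2*1 = -5/2 ≈ -2.5000)
(p*(-4 + 1)**2)*Z = -5*(-4 + 1)**2/2*0 = -5/2*(-3)**2*0 = -5/2*9*0 = -45/2*0 = 0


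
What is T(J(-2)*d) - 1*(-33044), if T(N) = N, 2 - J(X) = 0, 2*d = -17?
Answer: 33027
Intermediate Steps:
d = -17/2 (d = (½)*(-17) = -17/2 ≈ -8.5000)
J(X) = 2 (J(X) = 2 - 1*0 = 2 + 0 = 2)
T(J(-2)*d) - 1*(-33044) = 2*(-17/2) - 1*(-33044) = -17 + 33044 = 33027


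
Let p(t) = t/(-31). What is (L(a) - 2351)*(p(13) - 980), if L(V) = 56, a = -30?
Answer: 69751935/31 ≈ 2.2501e+6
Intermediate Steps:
p(t) = -t/31 (p(t) = t*(-1/31) = -t/31)
(L(a) - 2351)*(p(13) - 980) = (56 - 2351)*(-1/31*13 - 980) = -2295*(-13/31 - 980) = -2295*(-30393/31) = 69751935/31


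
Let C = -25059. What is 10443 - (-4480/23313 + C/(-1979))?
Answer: 481227372614/46136427 ≈ 10431.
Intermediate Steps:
10443 - (-4480/23313 + C/(-1979)) = 10443 - (-4480/23313 - 25059/(-1979)) = 10443 - (-4480*1/23313 - 25059*(-1/1979)) = 10443 - (-4480/23313 + 25059/1979) = 10443 - 1*575334547/46136427 = 10443 - 575334547/46136427 = 481227372614/46136427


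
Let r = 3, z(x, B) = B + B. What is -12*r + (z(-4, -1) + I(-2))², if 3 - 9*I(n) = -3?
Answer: -308/9 ≈ -34.222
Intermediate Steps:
z(x, B) = 2*B
I(n) = ⅔ (I(n) = ⅓ - ⅑*(-3) = ⅓ + ⅓ = ⅔)
-12*r + (z(-4, -1) + I(-2))² = -12*3 + (2*(-1) + ⅔)² = -36 + (-2 + ⅔)² = -36 + (-4/3)² = -36 + 16/9 = -308/9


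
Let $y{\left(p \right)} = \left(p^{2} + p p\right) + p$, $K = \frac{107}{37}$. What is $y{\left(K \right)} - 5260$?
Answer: $- \frac{7174083}{1369} \approx -5240.4$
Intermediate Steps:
$K = \frac{107}{37}$ ($K = 107 \cdot \frac{1}{37} = \frac{107}{37} \approx 2.8919$)
$y{\left(p \right)} = p + 2 p^{2}$ ($y{\left(p \right)} = \left(p^{2} + p^{2}\right) + p = 2 p^{2} + p = p + 2 p^{2}$)
$y{\left(K \right)} - 5260 = \frac{107 \left(1 + 2 \cdot \frac{107}{37}\right)}{37} - 5260 = \frac{107 \left(1 + \frac{214}{37}\right)}{37} - 5260 = \frac{107}{37} \cdot \frac{251}{37} - 5260 = \frac{26857}{1369} - 5260 = - \frac{7174083}{1369}$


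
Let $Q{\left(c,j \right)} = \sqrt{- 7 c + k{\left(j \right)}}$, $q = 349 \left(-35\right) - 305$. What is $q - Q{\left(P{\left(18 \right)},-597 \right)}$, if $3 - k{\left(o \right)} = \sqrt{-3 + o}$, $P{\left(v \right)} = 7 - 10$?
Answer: $-12520 - \sqrt{24 - 10 i \sqrt{6}} \approx -12525.0 + 2.2686 i$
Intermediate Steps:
$P{\left(v \right)} = -3$
$k{\left(o \right)} = 3 - \sqrt{-3 + o}$
$q = -12520$ ($q = -12215 - 305 = -12520$)
$Q{\left(c,j \right)} = \sqrt{3 - \sqrt{-3 + j} - 7 c}$ ($Q{\left(c,j \right)} = \sqrt{- 7 c - \left(-3 + \sqrt{-3 + j}\right)} = \sqrt{3 - \sqrt{-3 + j} - 7 c}$)
$q - Q{\left(P{\left(18 \right)},-597 \right)} = -12520 - \sqrt{3 - \sqrt{-3 - 597} - -21} = -12520 - \sqrt{3 - \sqrt{-600} + 21} = -12520 - \sqrt{3 - 10 i \sqrt{6} + 21} = -12520 - \sqrt{24 - 10 i \sqrt{6}}$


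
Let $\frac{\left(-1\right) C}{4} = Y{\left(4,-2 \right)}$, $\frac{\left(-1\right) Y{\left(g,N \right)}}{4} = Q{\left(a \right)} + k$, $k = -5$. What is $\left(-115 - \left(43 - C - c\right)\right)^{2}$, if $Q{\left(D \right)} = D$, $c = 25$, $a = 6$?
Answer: $13689$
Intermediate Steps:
$Y{\left(g,N \right)} = -4$ ($Y{\left(g,N \right)} = - 4 \left(6 - 5\right) = \left(-4\right) 1 = -4$)
$C = 16$ ($C = \left(-4\right) \left(-4\right) = 16$)
$\left(-115 - \left(43 - C - c\right)\right)^{2} = \left(-115 + \left(\left(25 + \left(16 - 22\right)\right) - 21\right)\right)^{2} = \left(-115 + \left(\left(25 - 6\right) - 21\right)\right)^{2} = \left(-115 + \left(19 - 21\right)\right)^{2} = \left(-115 - 2\right)^{2} = \left(-117\right)^{2} = 13689$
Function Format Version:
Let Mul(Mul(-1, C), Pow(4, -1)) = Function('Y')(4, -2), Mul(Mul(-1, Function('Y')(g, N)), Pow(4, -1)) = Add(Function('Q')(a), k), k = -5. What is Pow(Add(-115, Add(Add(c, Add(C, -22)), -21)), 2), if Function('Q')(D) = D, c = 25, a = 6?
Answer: 13689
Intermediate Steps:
Function('Y')(g, N) = -4 (Function('Y')(g, N) = Mul(-4, Add(6, -5)) = Mul(-4, 1) = -4)
C = 16 (C = Mul(-4, -4) = 16)
Pow(Add(-115, Add(Add(c, Add(C, -22)), -21)), 2) = Pow(Add(-115, Add(Add(25, Add(16, -22)), -21)), 2) = Pow(Add(-115, Add(Add(25, -6), -21)), 2) = Pow(Add(-115, Add(19, -21)), 2) = Pow(Add(-115, -2), 2) = Pow(-117, 2) = 13689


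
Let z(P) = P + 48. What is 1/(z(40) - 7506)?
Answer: -1/7418 ≈ -0.00013481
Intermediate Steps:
z(P) = 48 + P
1/(z(40) - 7506) = 1/((48 + 40) - 7506) = 1/(88 - 7506) = 1/(-7418) = -1/7418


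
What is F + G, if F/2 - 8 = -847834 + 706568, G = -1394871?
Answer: -1677387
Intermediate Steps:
F = -282516 (F = 16 + 2*(-847834 + 706568) = 16 + 2*(-141266) = 16 - 282532 = -282516)
F + G = -282516 - 1394871 = -1677387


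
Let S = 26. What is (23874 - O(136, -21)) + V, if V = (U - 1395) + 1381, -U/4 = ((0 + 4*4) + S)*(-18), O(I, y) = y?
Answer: 26905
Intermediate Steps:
U = 3024 (U = -4*((0 + 4*4) + 26)*(-18) = -4*((0 + 16) + 26)*(-18) = -4*(16 + 26)*(-18) = -168*(-18) = -4*(-756) = 3024)
V = 3010 (V = (3024 - 1395) + 1381 = 1629 + 1381 = 3010)
(23874 - O(136, -21)) + V = (23874 - 1*(-21)) + 3010 = (23874 + 21) + 3010 = 23895 + 3010 = 26905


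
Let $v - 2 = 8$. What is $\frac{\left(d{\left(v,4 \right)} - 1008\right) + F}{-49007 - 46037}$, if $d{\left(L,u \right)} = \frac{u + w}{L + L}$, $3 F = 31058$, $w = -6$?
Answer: $- \frac{280337}{2851320} \approx -0.098318$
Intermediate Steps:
$v = 10$ ($v = 2 + 8 = 10$)
$F = \frac{31058}{3}$ ($F = \frac{1}{3} \cdot 31058 = \frac{31058}{3} \approx 10353.0$)
$d{\left(L,u \right)} = \frac{-6 + u}{2 L}$ ($d{\left(L,u \right)} = \frac{u - 6}{L + L} = \frac{-6 + u}{2 L}$)
$\frac{\left(d{\left(v,4 \right)} - 1008\right) + F}{-49007 - 46037} = \frac{\left(\frac{-6 + 4}{2 \cdot 10} - 1008\right) + \frac{31058}{3}}{-49007 - 46037} = \frac{\left(\frac{1}{2} \cdot \frac{1}{10} \left(-2\right) - 1008\right) + \frac{31058}{3}}{-95044} = \left(\left(- \frac{1}{10} - 1008\right) + \frac{31058}{3}\right) \left(- \frac{1}{95044}\right) = \left(- \frac{10081}{10} + \frac{31058}{3}\right) \left(- \frac{1}{95044}\right) = \frac{280337}{30} \left(- \frac{1}{95044}\right) = - \frac{280337}{2851320}$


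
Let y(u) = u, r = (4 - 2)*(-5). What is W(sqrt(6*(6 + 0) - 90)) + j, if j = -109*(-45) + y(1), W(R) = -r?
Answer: 4916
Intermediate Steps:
r = -10 (r = 2*(-5) = -10)
W(R) = 10 (W(R) = -1*(-10) = 10)
j = 4906 (j = -109*(-45) + 1 = 4905 + 1 = 4906)
W(sqrt(6*(6 + 0) - 90)) + j = 10 + 4906 = 4916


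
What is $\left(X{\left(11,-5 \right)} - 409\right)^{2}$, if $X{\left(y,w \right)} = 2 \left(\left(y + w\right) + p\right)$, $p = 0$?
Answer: $157609$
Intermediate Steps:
$X{\left(y,w \right)} = 2 w + 2 y$ ($X{\left(y,w \right)} = 2 \left(\left(y + w\right) + 0\right) = 2 \left(\left(w + y\right) + 0\right) = 2 \left(w + y\right) = 2 w + 2 y$)
$\left(X{\left(11,-5 \right)} - 409\right)^{2} = \left(\left(2 \left(-5\right) + 2 \cdot 11\right) - 409\right)^{2} = \left(\left(-10 + 22\right) - 409\right)^{2} = \left(12 - 409\right)^{2} = \left(-397\right)^{2} = 157609$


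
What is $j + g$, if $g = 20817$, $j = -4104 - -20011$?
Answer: $36724$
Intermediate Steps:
$j = 15907$ ($j = -4104 + 20011 = 15907$)
$j + g = 15907 + 20817 = 36724$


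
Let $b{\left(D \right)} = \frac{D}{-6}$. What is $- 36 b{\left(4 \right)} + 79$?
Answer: $103$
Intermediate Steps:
$b{\left(D \right)} = - \frac{D}{6}$
$- 36 b{\left(4 \right)} + 79 = - 36 \left(\left(- \frac{1}{6}\right) 4\right) + 79 = \left(-36\right) \left(- \frac{2}{3}\right) + 79 = 24 + 79 = 103$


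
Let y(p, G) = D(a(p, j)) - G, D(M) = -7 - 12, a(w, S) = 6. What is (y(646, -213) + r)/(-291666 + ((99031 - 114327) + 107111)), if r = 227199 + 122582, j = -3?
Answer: -349975/199851 ≈ -1.7512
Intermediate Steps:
D(M) = -19
r = 349781
y(p, G) = -19 - G
(y(646, -213) + r)/(-291666 + ((99031 - 114327) + 107111)) = ((-19 - 1*(-213)) + 349781)/(-291666 + ((99031 - 114327) + 107111)) = ((-19 + 213) + 349781)/(-291666 + (-15296 + 107111)) = (194 + 349781)/(-291666 + 91815) = 349975/(-199851) = 349975*(-1/199851) = -349975/199851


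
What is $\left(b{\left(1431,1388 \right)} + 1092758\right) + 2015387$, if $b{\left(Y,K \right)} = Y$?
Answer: $3109576$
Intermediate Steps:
$\left(b{\left(1431,1388 \right)} + 1092758\right) + 2015387 = \left(1431 + 1092758\right) + 2015387 = 1094189 + 2015387 = 3109576$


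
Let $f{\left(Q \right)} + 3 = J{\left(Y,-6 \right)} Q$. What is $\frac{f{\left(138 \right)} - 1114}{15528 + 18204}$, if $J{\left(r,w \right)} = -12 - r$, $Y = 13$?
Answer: $- \frac{4567}{33732} \approx -0.13539$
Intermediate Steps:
$f{\left(Q \right)} = -3 - 25 Q$ ($f{\left(Q \right)} = -3 + \left(-12 - 13\right) Q = -3 - 25 Q$)
$\frac{f{\left(138 \right)} - 1114}{15528 + 18204} = \frac{\left(-3 - 3450\right) - 1114}{15528 + 18204} = \frac{\left(-3 - 3450\right) - 1114}{33732} = \left(-3453 - 1114\right) \frac{1}{33732} = \left(-4567\right) \frac{1}{33732} = - \frac{4567}{33732}$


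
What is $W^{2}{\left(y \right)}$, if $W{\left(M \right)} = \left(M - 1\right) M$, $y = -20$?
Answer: $176400$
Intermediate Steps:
$W{\left(M \right)} = M \left(-1 + M\right)$ ($W{\left(M \right)} = \left(-1 + M\right) M = M \left(-1 + M\right)$)
$W^{2}{\left(y \right)} = \left(- 20 \left(-1 - 20\right)\right)^{2} = \left(\left(-20\right) \left(-21\right)\right)^{2} = 420^{2} = 176400$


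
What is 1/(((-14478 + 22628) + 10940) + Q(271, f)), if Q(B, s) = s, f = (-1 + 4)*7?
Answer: 1/19111 ≈ 5.2326e-5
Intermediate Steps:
f = 21 (f = 3*7 = 21)
1/(((-14478 + 22628) + 10940) + Q(271, f)) = 1/(((-14478 + 22628) + 10940) + 21) = 1/((8150 + 10940) + 21) = 1/(19090 + 21) = 1/19111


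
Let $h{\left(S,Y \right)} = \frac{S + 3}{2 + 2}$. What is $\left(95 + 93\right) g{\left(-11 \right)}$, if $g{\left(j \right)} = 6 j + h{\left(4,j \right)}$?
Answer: $-12079$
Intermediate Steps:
$h{\left(S,Y \right)} = \frac{3}{4} + \frac{S}{4}$ ($h{\left(S,Y \right)} = \frac{3 + S}{4} = \left(3 + S\right) \frac{1}{4} = \frac{3}{4} + \frac{S}{4}$)
$g{\left(j \right)} = \frac{7}{4} + 6 j$ ($g{\left(j \right)} = 6 j + \left(\frac{3}{4} + \frac{1}{4} \cdot 4\right) = 6 j + \left(\frac{3}{4} + 1\right) = 6 j + \frac{7}{4} = \frac{7}{4} + 6 j$)
$\left(95 + 93\right) g{\left(-11 \right)} = \left(95 + 93\right) \left(\frac{7}{4} + 6 \left(-11\right)\right) = 188 \left(\frac{7}{4} - 66\right) = 188 \left(- \frac{257}{4}\right) = -12079$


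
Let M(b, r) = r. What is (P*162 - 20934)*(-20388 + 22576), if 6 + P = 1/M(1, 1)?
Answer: -47575872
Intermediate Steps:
P = -5 (P = -6 + 1/1 = -6 + 1 = -5)
(P*162 - 20934)*(-20388 + 22576) = (-5*162 - 20934)*(-20388 + 22576) = (-810 - 20934)*2188 = -21744*2188 = -47575872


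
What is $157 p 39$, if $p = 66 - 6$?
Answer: $367380$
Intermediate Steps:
$p = 60$
$157 p 39 = 157 \cdot 60 \cdot 39 = 9420 \cdot 39 = 367380$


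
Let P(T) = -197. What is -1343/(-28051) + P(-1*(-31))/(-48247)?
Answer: 70321768/1353376597 ≈ 0.051960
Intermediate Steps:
-1343/(-28051) + P(-1*(-31))/(-48247) = -1343/(-28051) - 197/(-48247) = -1343*(-1/28051) - 197*(-1/48247) = 1343/28051 + 197/48247 = 70321768/1353376597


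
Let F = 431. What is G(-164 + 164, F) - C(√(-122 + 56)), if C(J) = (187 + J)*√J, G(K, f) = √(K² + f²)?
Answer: 431 - 66^(¼)*√I*(187 + I*√66) ≈ 70.485 - 393.26*I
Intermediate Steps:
C(J) = √J*(187 + J)
G(-164 + 164, F) - C(√(-122 + 56)) = √((-164 + 164)² + 431²) - √(√(-122 + 56))*(187 + √(-122 + 56)) = √(0² + 185761) - √(√(-66))*(187 + √(-66)) = √(0 + 185761) - √(I*√66)*(187 + I*√66) = √185761 - 66^(¼)*√I*(187 + I*√66) = 431 - 66^(¼)*√I*(187 + I*√66)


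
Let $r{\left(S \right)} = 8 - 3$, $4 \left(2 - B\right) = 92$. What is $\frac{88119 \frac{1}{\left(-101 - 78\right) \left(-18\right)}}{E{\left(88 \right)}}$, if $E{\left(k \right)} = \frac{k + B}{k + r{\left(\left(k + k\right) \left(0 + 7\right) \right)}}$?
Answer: $\frac{910563}{23986} \approx 37.962$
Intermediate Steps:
$B = -21$ ($B = 2 - 23 = -21$)
$r{\left(S \right)} = 5$ ($r{\left(S \right)} = 8 - 3 = 5$)
$E{\left(k \right)} = \frac{-21 + k}{5 + k}$ ($E{\left(k \right)} = \frac{k - 21}{k + 5} = \frac{-21 + k}{5 + k}$)
$\frac{88119 \frac{1}{\left(-101 - 78\right) \left(-18\right)}}{E{\left(88 \right)}} = \frac{88119 \frac{1}{\left(-101 - 78\right) \left(-18\right)}}{\frac{1}{5 + 88} \left(-21 + 88\right)} = \frac{88119 \frac{1}{\left(-179\right) \left(-18\right)}}{\frac{1}{93} \cdot 67} = \frac{88119 \cdot \frac{1}{3222}}{\frac{1}{93} \cdot 67} = \frac{88119 \cdot \frac{1}{3222}}{\frac{67}{93}} = \frac{9791}{358} \cdot \frac{93}{67} = \frac{910563}{23986}$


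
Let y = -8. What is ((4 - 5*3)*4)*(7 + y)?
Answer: 44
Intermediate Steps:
((4 - 5*3)*4)*(7 + y) = ((4 - 5*3)*4)*(7 - 8) = ((4 - 15)*4)*(-1) = -11*4*(-1) = -44*(-1) = 44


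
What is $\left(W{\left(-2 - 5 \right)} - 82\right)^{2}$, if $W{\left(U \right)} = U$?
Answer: $7921$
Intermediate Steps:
$\left(W{\left(-2 - 5 \right)} - 82\right)^{2} = \left(\left(-2 - 5\right) - 82\right)^{2} = \left(-7 - 82\right)^{2} = \left(-89\right)^{2} = 7921$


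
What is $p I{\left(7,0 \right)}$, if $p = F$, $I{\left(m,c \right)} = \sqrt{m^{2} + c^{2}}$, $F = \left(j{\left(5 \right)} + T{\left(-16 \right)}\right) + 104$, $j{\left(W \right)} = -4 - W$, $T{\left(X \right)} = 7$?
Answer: $714$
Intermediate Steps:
$F = 102$ ($F = \left(\left(-4 - 5\right) + 7\right) + 104 = \left(-9 + 7\right) + 104 = -2 + 104 = 102$)
$I{\left(m,c \right)} = \sqrt{c^{2} + m^{2}}$
$p = 102$
$p I{\left(7,0 \right)} = 102 \sqrt{0^{2} + 7^{2}} = 102 \sqrt{0 + 49} = 102 \sqrt{49} = 102 \cdot 7 = 714$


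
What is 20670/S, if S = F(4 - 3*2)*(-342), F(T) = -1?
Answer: 3445/57 ≈ 60.439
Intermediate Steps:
S = 342 (S = -1*(-342) = 342)
20670/S = 20670/342 = 20670*(1/342) = 3445/57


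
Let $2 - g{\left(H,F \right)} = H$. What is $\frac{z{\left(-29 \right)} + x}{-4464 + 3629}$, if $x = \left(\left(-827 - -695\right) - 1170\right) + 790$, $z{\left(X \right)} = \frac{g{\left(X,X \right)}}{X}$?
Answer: $\frac{14879}{24215} \approx 0.61445$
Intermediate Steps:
$g{\left(H,F \right)} = 2 - H$
$z{\left(X \right)} = \frac{2 - X}{X}$
$x = -512$ ($x = \left(\left(-827 + 695\right) - 1170\right) + 790 = \left(-132 - 1170\right) + 790 = -1302 + 790 = -512$)
$\frac{z{\left(-29 \right)} + x}{-4464 + 3629} = \frac{\frac{2 - -29}{-29} - 512}{-4464 + 3629} = \frac{- \frac{2 + 29}{29} - 512}{-835} = \left(\left(- \frac{1}{29}\right) 31 - 512\right) \left(- \frac{1}{835}\right) = \left(- \frac{31}{29} - 512\right) \left(- \frac{1}{835}\right) = \left(- \frac{14879}{29}\right) \left(- \frac{1}{835}\right) = \frac{14879}{24215}$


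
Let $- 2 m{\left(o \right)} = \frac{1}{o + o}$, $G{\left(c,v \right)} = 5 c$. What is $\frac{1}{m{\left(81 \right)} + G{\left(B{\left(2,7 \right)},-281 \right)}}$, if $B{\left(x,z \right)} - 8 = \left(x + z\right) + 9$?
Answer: $\frac{324}{42119} \approx 0.0076925$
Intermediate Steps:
$B{\left(x,z \right)} = 17 + x + z$ ($B{\left(x,z \right)} = 8 + \left(\left(x + z\right) + 9\right) = 8 + \left(9 + x + z\right) = 17 + x + z$)
$m{\left(o \right)} = - \frac{1}{4 o}$ ($m{\left(o \right)} = - \frac{1}{2 \left(o + o\right)} = - \frac{1}{2 \cdot 2 o} = - \frac{\frac{1}{2} \frac{1}{o}}{2} = - \frac{1}{4 o}$)
$\frac{1}{m{\left(81 \right)} + G{\left(B{\left(2,7 \right)},-281 \right)}} = \frac{1}{- \frac{1}{4 \cdot 81} + 5 \left(17 + 2 + 7\right)} = \frac{1}{\left(- \frac{1}{4}\right) \frac{1}{81} + 5 \cdot 26} = \frac{1}{- \frac{1}{324} + 130} = \frac{1}{\frac{42119}{324}} = \frac{324}{42119}$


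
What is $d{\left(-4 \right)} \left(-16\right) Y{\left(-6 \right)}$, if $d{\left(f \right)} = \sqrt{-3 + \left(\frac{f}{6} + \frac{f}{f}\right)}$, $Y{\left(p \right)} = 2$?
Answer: $- \frac{64 i \sqrt{6}}{3} \approx - 52.256 i$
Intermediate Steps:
$d{\left(f \right)} = \sqrt{-2 + \frac{f}{6}}$ ($d{\left(f \right)} = \sqrt{-3 + \left(f \frac{1}{6} + 1\right)} = \sqrt{-3 + \left(\frac{f}{6} + 1\right)} = \sqrt{-3 + \left(1 + \frac{f}{6}\right)} = \sqrt{-2 + \frac{f}{6}}$)
$d{\left(-4 \right)} \left(-16\right) Y{\left(-6 \right)} = \frac{\sqrt{-72 + 6 \left(-4\right)}}{6} \left(-16\right) 2 = \frac{\sqrt{-72 - 24}}{6} \left(-16\right) 2 = \frac{\sqrt{-96}}{6} \left(-16\right) 2 = \frac{4 i \sqrt{6}}{6} \left(-16\right) 2 = \frac{2 i \sqrt{6}}{3} \left(-16\right) 2 = - \frac{32 i \sqrt{6}}{3} \cdot 2 = - \frac{64 i \sqrt{6}}{3}$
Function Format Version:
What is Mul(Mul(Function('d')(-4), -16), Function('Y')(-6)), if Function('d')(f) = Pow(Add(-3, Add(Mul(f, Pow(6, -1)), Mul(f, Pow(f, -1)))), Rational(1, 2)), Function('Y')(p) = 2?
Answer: Mul(Rational(-64, 3), I, Pow(6, Rational(1, 2))) ≈ Mul(-52.256, I)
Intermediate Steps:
Function('d')(f) = Pow(Add(-2, Mul(Rational(1, 6), f)), Rational(1, 2)) (Function('d')(f) = Pow(Add(-3, Add(Mul(f, Rational(1, 6)), 1)), Rational(1, 2)) = Pow(Add(-3, Add(Mul(Rational(1, 6), f), 1)), Rational(1, 2)) = Pow(Add(-3, Add(1, Mul(Rational(1, 6), f))), Rational(1, 2)) = Pow(Add(-2, Mul(Rational(1, 6), f)), Rational(1, 2)))
Mul(Mul(Function('d')(-4), -16), Function('Y')(-6)) = Mul(Mul(Mul(Rational(1, 6), Pow(Add(-72, Mul(6, -4)), Rational(1, 2))), -16), 2) = Mul(Mul(Mul(Rational(1, 6), Pow(Add(-72, -24), Rational(1, 2))), -16), 2) = Mul(Mul(Mul(Rational(1, 6), Pow(-96, Rational(1, 2))), -16), 2) = Mul(Mul(Mul(Rational(1, 6), Mul(4, I, Pow(6, Rational(1, 2)))), -16), 2) = Mul(Mul(Mul(Rational(2, 3), I, Pow(6, Rational(1, 2))), -16), 2) = Mul(Mul(Rational(-32, 3), I, Pow(6, Rational(1, 2))), 2) = Mul(Rational(-64, 3), I, Pow(6, Rational(1, 2)))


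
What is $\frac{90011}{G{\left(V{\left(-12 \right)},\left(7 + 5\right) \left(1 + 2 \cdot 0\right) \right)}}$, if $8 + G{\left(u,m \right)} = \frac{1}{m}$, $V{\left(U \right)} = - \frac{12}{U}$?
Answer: $- \frac{1080132}{95} \approx -11370.0$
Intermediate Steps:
$G{\left(u,m \right)} = -8 + \frac{1}{m}$
$\frac{90011}{G{\left(V{\left(-12 \right)},\left(7 + 5\right) \left(1 + 2 \cdot 0\right) \right)}} = \frac{90011}{-8 + \frac{1}{\left(7 + 5\right) \left(1 + 2 \cdot 0\right)}} = \frac{90011}{-8 + \frac{1}{12 \left(1 + 0\right)}} = \frac{90011}{-8 + \frac{1}{12 \cdot 1}} = \frac{90011}{-8 + \frac{1}{12}} = \frac{90011}{- \frac{95}{12}} = 90011 \left(- \frac{12}{95}\right) = - \frac{1080132}{95}$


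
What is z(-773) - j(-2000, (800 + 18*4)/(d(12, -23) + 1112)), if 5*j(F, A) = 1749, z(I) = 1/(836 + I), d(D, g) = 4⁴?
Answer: -110182/315 ≈ -349.78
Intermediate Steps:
d(D, g) = 256
j(F, A) = 1749/5 (j(F, A) = (⅕)*1749 = 1749/5)
z(-773) - j(-2000, (800 + 18*4)/(d(12, -23) + 1112)) = 1/(836 - 773) - 1*1749/5 = 1/63 - 1749/5 = -110182/315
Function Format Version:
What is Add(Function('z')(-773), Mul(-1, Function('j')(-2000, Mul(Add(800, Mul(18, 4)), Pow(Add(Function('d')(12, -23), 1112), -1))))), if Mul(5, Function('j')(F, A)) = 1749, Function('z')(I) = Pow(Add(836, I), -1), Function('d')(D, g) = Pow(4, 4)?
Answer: Rational(-110182, 315) ≈ -349.78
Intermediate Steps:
Function('d')(D, g) = 256
Function('j')(F, A) = Rational(1749, 5) (Function('j')(F, A) = Mul(Rational(1, 5), 1749) = Rational(1749, 5))
Add(Function('z')(-773), Mul(-1, Function('j')(-2000, Mul(Add(800, Mul(18, 4)), Pow(Add(Function('d')(12, -23), 1112), -1))))) = Add(Pow(Add(836, -773), -1), Mul(-1, Rational(1749, 5))) = Add(Pow(63, -1), Rational(-1749, 5)) = Add(Rational(1, 63), Rational(-1749, 5)) = Rational(-110182, 315)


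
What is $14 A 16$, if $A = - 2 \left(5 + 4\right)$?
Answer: $-4032$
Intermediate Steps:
$A = -18$ ($A = \left(-2\right) 9 = -18$)
$14 A 16 = 14 \left(-18\right) 16 = \left(-252\right) 16 = -4032$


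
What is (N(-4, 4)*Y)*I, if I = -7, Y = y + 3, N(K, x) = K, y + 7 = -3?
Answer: -196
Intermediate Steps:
y = -10 (y = -7 - 3 = -10)
Y = -7 (Y = -10 + 3 = -7)
(N(-4, 4)*Y)*I = -4*(-7)*(-7) = 28*(-7) = -196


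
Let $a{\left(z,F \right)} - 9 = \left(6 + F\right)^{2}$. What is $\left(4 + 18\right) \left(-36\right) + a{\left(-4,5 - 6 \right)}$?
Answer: $-758$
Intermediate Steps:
$a{\left(z,F \right)} = 9 + \left(6 + F\right)^{2}$
$\left(4 + 18\right) \left(-36\right) + a{\left(-4,5 - 6 \right)} = \left(4 + 18\right) \left(-36\right) + \left(9 + \left(6 + \left(5 - 6\right)\right)^{2}\right) = 22 \left(-36\right) + \left(9 + \left(6 + \left(5 - 6\right)\right)^{2}\right) = -792 + \left(9 + \left(6 - 1\right)^{2}\right) = -792 + \left(9 + 5^{2}\right) = -792 + \left(9 + 25\right) = -792 + 34 = -758$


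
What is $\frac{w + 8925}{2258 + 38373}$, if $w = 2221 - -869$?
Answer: $\frac{12015}{40631} \approx 0.29571$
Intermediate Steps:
$w = 3090$ ($w = 2221 + 869 = 3090$)
$\frac{w + 8925}{2258 + 38373} = \frac{3090 + 8925}{2258 + 38373} = \frac{12015}{40631}$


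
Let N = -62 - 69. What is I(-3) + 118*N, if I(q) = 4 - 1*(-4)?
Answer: -15450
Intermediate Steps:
I(q) = 8 (I(q) = 4 + 4 = 8)
N = -131
I(-3) + 118*N = 8 + 118*(-131) = 8 - 15458 = -15450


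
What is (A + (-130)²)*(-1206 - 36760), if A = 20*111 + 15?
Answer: -726479410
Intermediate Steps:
A = 2235 (A = 2220 + 15 = 2235)
(A + (-130)²)*(-1206 - 36760) = (2235 + (-130)²)*(-1206 - 36760) = (2235 + 16900)*(-37966) = 19135*(-37966) = -726479410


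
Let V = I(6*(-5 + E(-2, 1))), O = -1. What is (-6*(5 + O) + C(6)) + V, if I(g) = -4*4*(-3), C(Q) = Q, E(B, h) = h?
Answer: 30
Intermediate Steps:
I(g) = 48 (I(g) = -16*(-3) = 48)
V = 48
(-6*(5 + O) + C(6)) + V = (-6*(5 - 1) + 6) + 48 = (-6*4 + 6) + 48 = (-24 + 6) + 48 = -18 + 48 = 30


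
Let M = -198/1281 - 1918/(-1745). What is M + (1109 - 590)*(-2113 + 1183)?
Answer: -359643953234/745115 ≈ -4.8267e+5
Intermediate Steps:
M = 703816/745115 (M = -198*1/1281 - 1918*(-1/1745) = -66/427 + 1918/1745 = 703816/745115 ≈ 0.94457)
M + (1109 - 590)*(-2113 + 1183) = 703816/745115 + (1109 - 590)*(-2113 + 1183) = 703816/745115 + 519*(-930) = 703816/745115 - 482670 = -359643953234/745115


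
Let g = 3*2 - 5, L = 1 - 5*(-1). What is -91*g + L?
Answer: -85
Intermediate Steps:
L = 6 (L = 1 + 5 = 6)
g = 1 (g = 6 - 5 = 1)
-91*g + L = -91*1 + 6 = -91 + 6 = -85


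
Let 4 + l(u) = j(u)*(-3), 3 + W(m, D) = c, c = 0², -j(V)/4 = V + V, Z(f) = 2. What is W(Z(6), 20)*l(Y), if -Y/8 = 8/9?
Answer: 524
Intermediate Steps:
j(V) = -8*V (j(V) = -4*(V + V) = -8*V)
c = 0
W(m, D) = -3 (W(m, D) = -3 + 0 = -3)
Y = -64/9 ≈ -7.1111
l(u) = -4 + 24*u (l(u) = -4 - 8*u*(-3) = -4 + 24*u)
W(Z(6), 20)*l(Y) = -3*(-4 + 24*(-64/9)) = -3*(-4 - 512/3) = -3*(-524/3) = 524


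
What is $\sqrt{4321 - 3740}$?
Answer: $\sqrt{581} \approx 24.104$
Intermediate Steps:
$\sqrt{4321 - 3740} = \sqrt{581}$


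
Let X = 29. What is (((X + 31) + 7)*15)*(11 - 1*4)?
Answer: 7035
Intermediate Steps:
(((X + 31) + 7)*15)*(11 - 1*4) = (((29 + 31) + 7)*15)*(11 - 1*4) = ((60 + 7)*15)*(11 - 4) = (67*15)*7 = 1005*7 = 7035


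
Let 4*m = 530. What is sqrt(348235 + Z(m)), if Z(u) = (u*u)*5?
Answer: 3*sqrt(193785)/2 ≈ 660.32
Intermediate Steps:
m = 265/2 (m = (1/4)*530 = 265/2 ≈ 132.50)
Z(u) = 5*u**2 (Z(u) = u**2*5 = 5*u**2)
sqrt(348235 + Z(m)) = sqrt(348235 + 5*(265/2)**2) = sqrt(348235 + 5*(70225/4)) = sqrt(348235 + 351125/4) = sqrt(1744065/4) = 3*sqrt(193785)/2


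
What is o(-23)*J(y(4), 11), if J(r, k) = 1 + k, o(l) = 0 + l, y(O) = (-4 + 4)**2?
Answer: -276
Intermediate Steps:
y(O) = 0 (y(O) = 0**2 = 0)
o(l) = l
o(-23)*J(y(4), 11) = -23*(1 + 11) = -23*12 = -276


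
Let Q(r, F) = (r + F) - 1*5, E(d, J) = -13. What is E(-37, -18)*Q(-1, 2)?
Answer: 52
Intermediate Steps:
Q(r, F) = -5 + F + r (Q(r, F) = (F + r) - 5 = -5 + F + r)
E(-37, -18)*Q(-1, 2) = -13*(-5 + 2 - 1) = -13*(-4) = 52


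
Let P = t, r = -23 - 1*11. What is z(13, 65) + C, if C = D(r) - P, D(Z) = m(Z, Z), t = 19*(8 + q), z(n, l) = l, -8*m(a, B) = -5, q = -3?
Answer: -235/8 ≈ -29.375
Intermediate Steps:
m(a, B) = 5/8 (m(a, B) = -⅛*(-5) = 5/8)
t = 95 (t = 19*(8 - 3) = 19*5 = 95)
r = -34 (r = -23 - 11 = -34)
D(Z) = 5/8
P = 95
C = -755/8 (C = 5/8 - 1*95 = 5/8 - 95 = -755/8 ≈ -94.375)
z(13, 65) + C = 65 - 755/8 = -235/8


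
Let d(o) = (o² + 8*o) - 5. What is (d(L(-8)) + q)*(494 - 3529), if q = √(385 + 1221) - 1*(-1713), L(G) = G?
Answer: -5183780 - 3035*√1606 ≈ -5.3054e+6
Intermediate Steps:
q = 1713 + √1606 (q = √1606 + 1713 = 1713 + √1606 ≈ 1753.1)
d(o) = -5 + o² + 8*o
(d(L(-8)) + q)*(494 - 3529) = ((-5 + (-8)² + 8*(-8)) + (1713 + √1606))*(494 - 3529) = ((-5 + 64 - 64) + (1713 + √1606))*(-3035) = (-5 + (1713 + √1606))*(-3035) = (1708 + √1606)*(-3035) = -5183780 - 3035*√1606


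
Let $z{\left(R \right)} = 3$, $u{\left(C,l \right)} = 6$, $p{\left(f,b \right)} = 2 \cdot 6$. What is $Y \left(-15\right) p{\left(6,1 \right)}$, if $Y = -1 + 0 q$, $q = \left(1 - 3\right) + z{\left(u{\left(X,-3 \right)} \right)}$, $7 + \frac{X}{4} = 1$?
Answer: $180$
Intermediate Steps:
$X = -24$ ($X = -28 + 4 \cdot 1 = -28 + 4 = -24$)
$p{\left(f,b \right)} = 12$
$q = 1$ ($q = \left(1 - 3\right) + 3 = -2 + 3 = 1$)
$Y = -1$ ($Y = -1 + 0 \cdot 1 = -1 + 0 = -1$)
$Y \left(-15\right) p{\left(6,1 \right)} = \left(-1\right) \left(-15\right) 12 = 15 \cdot 12 = 180$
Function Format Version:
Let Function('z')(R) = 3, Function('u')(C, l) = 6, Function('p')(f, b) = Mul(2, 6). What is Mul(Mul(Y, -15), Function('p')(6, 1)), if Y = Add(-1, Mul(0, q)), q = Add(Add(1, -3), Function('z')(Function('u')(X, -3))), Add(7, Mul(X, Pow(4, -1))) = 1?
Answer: 180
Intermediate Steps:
X = -24 (X = Add(-28, Mul(4, 1)) = Add(-28, 4) = -24)
Function('p')(f, b) = 12
q = 1 (q = Add(Add(1, -3), 3) = Add(-2, 3) = 1)
Y = -1 (Y = Add(-1, Mul(0, 1)) = Add(-1, 0) = -1)
Mul(Mul(Y, -15), Function('p')(6, 1)) = Mul(Mul(-1, -15), 12) = Mul(15, 12) = 180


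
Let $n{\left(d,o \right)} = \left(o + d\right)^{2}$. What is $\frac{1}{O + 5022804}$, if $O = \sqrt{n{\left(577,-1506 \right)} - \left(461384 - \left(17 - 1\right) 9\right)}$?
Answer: $\frac{5022804}{25228559620615} - \frac{\sqrt{401801}}{25228559620615} \approx 1.9907 \cdot 10^{-7}$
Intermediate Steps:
$n{\left(d,o \right)} = \left(d + o\right)^{2}$
$O = \sqrt{401801}$ ($O = \sqrt{\left(577 - 1506\right)^{2} - \left(461384 - \left(17 - 1\right) 9\right)} = \sqrt{\left(-929\right)^{2} + \left(-461384 + 16 \cdot 9\right)} = \sqrt{863041 + \left(-461384 + 144\right)} = \sqrt{863041 - 461240} = \sqrt{401801} \approx 633.88$)
$\frac{1}{O + 5022804} = \frac{1}{\sqrt{401801} + 5022804} = \frac{1}{5022804 + \sqrt{401801}}$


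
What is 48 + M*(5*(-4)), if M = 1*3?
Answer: -12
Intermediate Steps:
M = 3
48 + M*(5*(-4)) = 48 + 3*(5*(-4)) = 48 + 3*(-20) = 48 - 60 = -12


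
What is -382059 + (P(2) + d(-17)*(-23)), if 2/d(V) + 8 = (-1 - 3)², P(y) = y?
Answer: -1528251/4 ≈ -3.8206e+5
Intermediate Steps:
d(V) = ¼ (d(V) = 2/(-8 + (-1 - 3)²) = 2/(-8 + (-4)²) = 2/(-8 + 16) = 2/8 = 2*(⅛) = ¼)
-382059 + (P(2) + d(-17)*(-23)) = -382059 + (2 + (¼)*(-23)) = -382059 + (2 - 23/4) = -382059 - 15/4 = -1528251/4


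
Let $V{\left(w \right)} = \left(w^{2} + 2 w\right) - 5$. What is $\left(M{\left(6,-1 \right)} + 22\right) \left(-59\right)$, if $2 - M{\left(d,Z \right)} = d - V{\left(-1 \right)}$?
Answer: $-708$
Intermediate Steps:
$V{\left(w \right)} = -5 + w^{2} + 2 w$
$M{\left(d,Z \right)} = -4 - d$ ($M{\left(d,Z \right)} = 2 - \left(d - \left(-5 + \left(-1\right)^{2} + 2 \left(-1\right)\right)\right) = 2 - \left(d - \left(-5 + 1 - 2\right)\right) = 2 - \left(d - -6\right) = 2 - \left(d + 6\right) = 2 - \left(6 + d\right) = -4 - d$)
$\left(M{\left(6,-1 \right)} + 22\right) \left(-59\right) = \left(\left(-4 - 6\right) + 22\right) \left(-59\right) = \left(-10 + 22\right) \left(-59\right) = 12 \left(-59\right) = -708$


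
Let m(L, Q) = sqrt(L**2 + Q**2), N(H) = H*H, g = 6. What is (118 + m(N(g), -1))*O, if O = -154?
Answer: -18172 - 154*sqrt(1297) ≈ -23718.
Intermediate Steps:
N(H) = H**2
(118 + m(N(g), -1))*O = (118 + sqrt((6**2)**2 + (-1)**2))*(-154) = (118 + sqrt(36**2 + 1))*(-154) = (118 + sqrt(1296 + 1))*(-154) = (118 + sqrt(1297))*(-154) = -18172 - 154*sqrt(1297)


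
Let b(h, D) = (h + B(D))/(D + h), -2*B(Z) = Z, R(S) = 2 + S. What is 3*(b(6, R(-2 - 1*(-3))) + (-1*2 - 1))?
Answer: -15/2 ≈ -7.5000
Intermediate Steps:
B(Z) = -Z/2
b(h, D) = (h - D/2)/(D + h)
3*(b(6, R(-2 - 1*(-3))) + (-1*2 - 1)) = 3*((6 - (2 + (-2 - 1*(-3)))/2)/((2 + (-2 - 1*(-3))) + 6) + (-1*2 - 1)) = 3*((6 - (2 + (-2 + 3))/2)/((2 + (-2 + 3)) + 6) + (-2 - 1)) = 3*((6 - (2 + 1)/2)/((2 + 1) + 6) - 3) = 3*((6 - 1/2*3)/(3 + 6) - 3) = 3*((6 - 3/2)/9 - 3) = 3*((1/9)*(9/2) - 3) = 3*(1/2 - 3) = 3*(-5/2) = -15/2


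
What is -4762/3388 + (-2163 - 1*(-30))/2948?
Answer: -483295/226996 ≈ -2.1291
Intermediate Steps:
-4762/3388 + (-2163 - 1*(-30))/2948 = -4762*1/3388 + (-2163 + 30)*(1/2948) = -2381/1694 - 2133*1/2948 = -2381/1694 - 2133/2948 = -483295/226996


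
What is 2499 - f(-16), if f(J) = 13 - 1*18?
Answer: 2504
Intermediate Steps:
f(J) = -5 (f(J) = 13 - 18 = -5)
2499 - f(-16) = 2499 - 1*(-5) = 2499 + 5 = 2504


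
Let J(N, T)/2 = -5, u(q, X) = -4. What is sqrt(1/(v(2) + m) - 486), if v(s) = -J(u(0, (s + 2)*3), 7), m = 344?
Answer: I*sqrt(60903222)/354 ≈ 22.045*I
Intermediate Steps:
J(N, T) = -10 (J(N, T) = 2*(-5) = -10)
v(s) = 10 (v(s) = -1*(-10) = 10)
sqrt(1/(v(2) + m) - 486) = sqrt(1/(10 + 344) - 486) = sqrt(1/354 - 486) = sqrt(-172043/354) = I*sqrt(60903222)/354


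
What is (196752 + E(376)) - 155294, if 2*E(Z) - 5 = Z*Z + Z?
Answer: 224673/2 ≈ 1.1234e+5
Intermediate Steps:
E(Z) = 5/2 + Z/2 + Z²/2 (E(Z) = 5/2 + (Z*Z + Z)/2 = 5/2 + (Z² + Z)/2 = 5/2 + (Z + Z²)/2 = 5/2 + (Z/2 + Z²/2) = 5/2 + Z/2 + Z²/2)
(196752 + E(376)) - 155294 = (196752 + (5/2 + (½)*376 + (½)*376²)) - 155294 = (196752 + (5/2 + 188 + (½)*141376)) - 155294 = (196752 + (5/2 + 188 + 70688)) - 155294 = (196752 + 141757/2) - 155294 = 535261/2 - 155294 = 224673/2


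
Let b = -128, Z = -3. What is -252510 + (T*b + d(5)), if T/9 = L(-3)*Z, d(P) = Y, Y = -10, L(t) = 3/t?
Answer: -255976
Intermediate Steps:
d(P) = -10
T = 27 (T = 9*((3/(-3))*(-3)) = 9*((3*(-⅓))*(-3)) = 9*(-1*(-3)) = 9*3 = 27)
-252510 + (T*b + d(5)) = -252510 + (27*(-128) - 10) = -252510 + (-3456 - 10) = -252510 - 3466 = -255976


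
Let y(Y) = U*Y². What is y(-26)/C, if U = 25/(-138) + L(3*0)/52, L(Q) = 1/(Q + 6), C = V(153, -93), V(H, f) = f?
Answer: 16601/12834 ≈ 1.2935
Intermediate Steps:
C = -93
L(Q) = 1/(6 + Q)
U = -1277/7176 (U = 25/(-138) + 1/((6 + 3*0)*52) = 25*(-1/138) + (1/52)/(6 + 0) = -25/138 + (1/52)/6 = -25/138 + (⅙)*(1/52) = -25/138 + 1/312 = -1277/7176 ≈ -0.17795)
y(Y) = -1277*Y²/7176
y(-26)/C = -1277/7176*(-26)²/(-93) = -1277/7176*676*(-1/93) = -16601/138*(-1/93) = 16601/12834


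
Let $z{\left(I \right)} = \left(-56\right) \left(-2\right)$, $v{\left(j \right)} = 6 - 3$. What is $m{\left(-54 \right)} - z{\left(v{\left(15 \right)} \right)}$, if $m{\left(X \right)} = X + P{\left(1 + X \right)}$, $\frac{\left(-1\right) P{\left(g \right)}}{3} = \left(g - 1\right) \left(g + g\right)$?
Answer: $-17338$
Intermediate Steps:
$v{\left(j \right)} = 3$
$P{\left(g \right)} = - 6 g \left(-1 + g\right)$ ($P{\left(g \right)} = - 3 \left(g - 1\right) \left(g + g\right) = - 3 \left(-1 + g\right) 2 g = - 3 \cdot 2 g \left(-1 + g\right) = - 6 g \left(-1 + g\right)$)
$z{\left(I \right)} = 112$
$m{\left(X \right)} = X - 6 X \left(1 + X\right)$ ($m{\left(X \right)} = X + 6 \left(1 + X\right) \left(1 - \left(1 + X\right)\right) = X + 6 \left(1 + X\right) \left(- X\right) = X - 6 X \left(1 + X\right)$)
$m{\left(-54 \right)} - z{\left(v{\left(15 \right)} \right)} = - 54 \left(-5 - -324\right) - 112 = - 54 \left(-5 + 324\right) - 112 = \left(-54\right) 319 - 112 = -17226 - 112 = -17338$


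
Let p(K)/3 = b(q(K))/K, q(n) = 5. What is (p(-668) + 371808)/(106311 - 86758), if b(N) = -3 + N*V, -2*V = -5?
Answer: 496735431/26122808 ≈ 19.015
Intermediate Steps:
V = 5/2 (V = -½*(-5) = 5/2 ≈ 2.5000)
b(N) = -3 + 5*N/2 (b(N) = -3 + N*(5/2) = -3 + 5*N/2)
p(K) = 57/(2*K) (p(K) = 3*((-3 + (5/2)*5)/K) = 3*((-3 + 25/2)/K) = 3*(19/(2*K)) = 57/(2*K))
(p(-668) + 371808)/(106311 - 86758) = ((57/2)/(-668) + 371808)/(106311 - 86758) = ((57/2)*(-1/668) + 371808)/19553 = (-57/1336 + 371808)*(1/19553) = (496735431/1336)*(1/19553) = 496735431/26122808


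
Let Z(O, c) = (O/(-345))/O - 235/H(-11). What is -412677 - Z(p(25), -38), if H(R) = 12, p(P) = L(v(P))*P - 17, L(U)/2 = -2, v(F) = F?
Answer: -569467231/1380 ≈ -4.1266e+5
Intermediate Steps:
L(U) = -4 (L(U) = 2*(-2) = -4)
p(P) = -17 - 4*P (p(P) = -4*P - 17 = -17 - 4*P)
Z(O, c) = -27029/1380 (Z(O, c) = (O/(-345))/O - 235/12 = (O*(-1/345))/O - 235*1/12 = (-O/345)/O - 235/12 = -1/345 - 235/12 = -27029/1380)
-412677 - Z(p(25), -38) = -412677 - 1*(-27029/1380) = -412677 + 27029/1380 = -569467231/1380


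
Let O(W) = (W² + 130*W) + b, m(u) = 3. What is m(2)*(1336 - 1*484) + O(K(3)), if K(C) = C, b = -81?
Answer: 2874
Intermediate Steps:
O(W) = -81 + W² + 130*W (O(W) = (W² + 130*W) - 81 = -81 + W² + 130*W)
m(2)*(1336 - 1*484) + O(K(3)) = 3*(1336 - 1*484) + (-81 + 3² + 130*3) = 3*(1336 - 484) + (-81 + 9 + 390) = 3*852 + 318 = 2556 + 318 = 2874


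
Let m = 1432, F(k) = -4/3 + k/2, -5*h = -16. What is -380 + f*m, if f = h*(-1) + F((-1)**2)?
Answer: -92336/15 ≈ -6155.7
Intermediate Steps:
h = 16/5 (h = -1/5*(-16) = 16/5 ≈ 3.2000)
F(k) = -4/3 + k/2 (F(k) = -4*1/3 + k*(1/2) = -4/3 + k/2)
f = -121/30 (f = (16/5)*(-1) + (-4/3 + (1/2)*(-1)**2) = -16/5 + (-4/3 + (1/2)*1) = -16/5 + (-4/3 + 1/2) = -16/5 - 5/6 = -121/30 ≈ -4.0333)
-380 + f*m = -380 - 121/30*1432 = -380 - 86636/15 = -92336/15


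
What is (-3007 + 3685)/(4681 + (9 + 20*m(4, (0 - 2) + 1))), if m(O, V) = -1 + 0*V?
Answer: 339/2335 ≈ 0.14518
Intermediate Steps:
m(O, V) = -1 (m(O, V) = -1 + 0 = -1)
(-3007 + 3685)/(4681 + (9 + 20*m(4, (0 - 2) + 1))) = (-3007 + 3685)/(4681 + (9 + 20*(-1))) = 678/(4681 + (9 - 20)) = 678/(4681 - 11) = 678/4670 = 678*(1/4670) = 339/2335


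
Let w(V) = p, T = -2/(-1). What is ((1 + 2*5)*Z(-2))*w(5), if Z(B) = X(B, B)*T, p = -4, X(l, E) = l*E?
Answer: -352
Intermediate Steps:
X(l, E) = E*l
T = 2 (T = -2*(-1) = 2)
w(V) = -4
Z(B) = 2*B² (Z(B) = (B*B)*2 = B²*2 = 2*B²)
((1 + 2*5)*Z(-2))*w(5) = ((1 + 2*5)*(2*(-2)²))*(-4) = ((1 + 10)*(2*4))*(-4) = (11*8)*(-4) = 88*(-4) = -352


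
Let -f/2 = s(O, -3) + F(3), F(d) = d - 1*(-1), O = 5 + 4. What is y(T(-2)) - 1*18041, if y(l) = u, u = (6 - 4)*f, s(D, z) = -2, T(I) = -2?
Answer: -18049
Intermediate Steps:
O = 9
F(d) = 1 + d (F(d) = d + 1 = 1 + d)
f = -4 (f = -2*(-2 + (1 + 3)) = -2*(-2 + 4) = -2*2 = -4)
u = -8 (u = (6 - 4)*(-4) = 2*(-4) = -8)
y(l) = -8
y(T(-2)) - 1*18041 = -8 - 1*18041 = -8 - 18041 = -18049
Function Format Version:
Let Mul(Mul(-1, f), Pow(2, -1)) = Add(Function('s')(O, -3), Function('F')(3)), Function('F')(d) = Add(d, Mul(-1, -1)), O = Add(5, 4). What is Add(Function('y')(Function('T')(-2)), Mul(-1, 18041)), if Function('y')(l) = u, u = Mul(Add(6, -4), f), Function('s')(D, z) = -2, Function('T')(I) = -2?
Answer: -18049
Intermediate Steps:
O = 9
Function('F')(d) = Add(1, d) (Function('F')(d) = Add(d, 1) = Add(1, d))
f = -4 (f = Mul(-2, Add(-2, Add(1, 3))) = Mul(-2, Add(-2, 4)) = Mul(-2, 2) = -4)
u = -8 (u = Mul(Add(6, -4), -4) = Mul(2, -4) = -8)
Function('y')(l) = -8
Add(Function('y')(Function('T')(-2)), Mul(-1, 18041)) = Add(-8, Mul(-1, 18041)) = Add(-8, -18041) = -18049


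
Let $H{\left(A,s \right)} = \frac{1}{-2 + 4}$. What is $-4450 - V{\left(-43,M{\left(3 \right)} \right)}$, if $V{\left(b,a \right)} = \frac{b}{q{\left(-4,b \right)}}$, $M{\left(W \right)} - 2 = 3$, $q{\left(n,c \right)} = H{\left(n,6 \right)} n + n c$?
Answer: $- \frac{756457}{170} \approx -4449.8$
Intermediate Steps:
$H{\left(A,s \right)} = \frac{1}{2}$
$q{\left(n,c \right)} = \frac{n}{2} + c n$ ($q{\left(n,c \right)} = \frac{n}{2} + n c = \frac{n}{2} + c n$)
$M{\left(W \right)} = 5$ ($M{\left(W \right)} = 2 + 3 = 5$)
$V{\left(b,a \right)} = \frac{b}{-2 - 4 b}$ ($V{\left(b,a \right)} = \frac{b}{\left(-4\right) \left(\frac{1}{2} + b\right)} = \frac{b}{-2 - 4 b}$)
$-4450 - V{\left(-43,M{\left(3 \right)} \right)} = -4450 - \frac{1}{2} \left(-43\right) \frac{1}{-1 - -86} = -4450 - \frac{1}{2} \left(-43\right) \frac{1}{-1 + 86} = -4450 - \frac{1}{2} \left(-43\right) \frac{1}{85} = -4450 - - \frac{43}{170} = -4450 + \frac{43}{170} = - \frac{756457}{170}$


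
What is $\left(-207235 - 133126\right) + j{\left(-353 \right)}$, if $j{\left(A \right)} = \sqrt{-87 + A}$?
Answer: $-340361 + 2 i \sqrt{110} \approx -3.4036 \cdot 10^{5} + 20.976 i$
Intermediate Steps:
$\left(-207235 - 133126\right) + j{\left(-353 \right)} = \left(-207235 - 133126\right) + \sqrt{-87 - 353} = -340361 + \sqrt{-440} = -340361 + 2 i \sqrt{110}$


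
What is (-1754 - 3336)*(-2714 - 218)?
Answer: 14923880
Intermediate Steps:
(-1754 - 3336)*(-2714 - 218) = -5090*(-2932) = 14923880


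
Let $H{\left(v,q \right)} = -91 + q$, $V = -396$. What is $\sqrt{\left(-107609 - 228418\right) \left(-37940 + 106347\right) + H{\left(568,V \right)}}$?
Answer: $2 i \sqrt{5746649869} \approx 1.5161 \cdot 10^{5} i$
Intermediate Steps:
$\sqrt{\left(-107609 - 228418\right) \left(-37940 + 106347\right) + H{\left(568,V \right)}} = \sqrt{\left(-107609 - 228418\right) \left(-37940 + 106347\right) - 487} = \sqrt{\left(-336027\right) 68407 - 487} = \sqrt{-22986598989 - 487} = \sqrt{-22986599476} = 2 i \sqrt{5746649869}$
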